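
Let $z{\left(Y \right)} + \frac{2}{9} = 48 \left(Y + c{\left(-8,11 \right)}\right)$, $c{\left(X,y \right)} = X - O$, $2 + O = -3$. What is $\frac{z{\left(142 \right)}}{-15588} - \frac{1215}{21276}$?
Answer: $- \frac{13407347}{27637524} \approx -0.48511$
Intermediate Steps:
$O = -5$ ($O = -2 - 3 = -5$)
$c{\left(X,y \right)} = 5 + X$ ($c{\left(X,y \right)} = X - -5 = X + 5 = 5 + X$)
$z{\left(Y \right)} = - \frac{1298}{9} + 48 Y$ ($z{\left(Y \right)} = - \frac{2}{9} + 48 \left(Y + \left(5 - 8\right)\right) = - \frac{2}{9} + 48 \left(Y - 3\right) = - \frac{2}{9} + 48 \left(-3 + Y\right) = - \frac{2}{9} + \left(-144 + 48 Y\right) = - \frac{1298}{9} + 48 Y$)
$\frac{z{\left(142 \right)}}{-15588} - \frac{1215}{21276} = \frac{- \frac{1298}{9} + 48 \cdot 142}{-15588} - \frac{1215}{21276} = \left(- \frac{1298}{9} + 6816\right) \left(- \frac{1}{15588}\right) - \frac{45}{788} = \frac{60046}{9} \left(- \frac{1}{15588}\right) - \frac{45}{788} = - \frac{30023}{70146} - \frac{45}{788} = - \frac{13407347}{27637524}$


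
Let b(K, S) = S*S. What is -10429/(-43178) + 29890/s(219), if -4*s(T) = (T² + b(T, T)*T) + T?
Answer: 14982954493/65085524106 ≈ 0.23020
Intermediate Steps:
b(K, S) = S²
s(T) = -T/4 - T²/4 - T³/4 (s(T) = -((T² + T²*T) + T)/4 = -((T² + T³) + T)/4 = -(T + T² + T³)/4 = -T/4 - T²/4 - T³/4)
-10429/(-43178) + 29890/s(219) = -10429/(-43178) + 29890/((-¼*219*(1 + 219 + 219²))) = -10429*(-1/43178) + 29890/((-¼*219*(1 + 219 + 47961))) = 10429/43178 + 29890/((-¼*219*48181)) = 10429/43178 + 29890/(-10551639/4) = 10429/43178 + 29890*(-4/10551639) = 10429/43178 - 17080/1507377 = 14982954493/65085524106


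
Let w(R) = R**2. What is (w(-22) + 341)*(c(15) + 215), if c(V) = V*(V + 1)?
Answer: 375375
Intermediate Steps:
c(V) = V*(1 + V)
(w(-22) + 341)*(c(15) + 215) = ((-22)**2 + 341)*(15*(1 + 15) + 215) = (484 + 341)*(15*16 + 215) = 825*(240 + 215) = 825*455 = 375375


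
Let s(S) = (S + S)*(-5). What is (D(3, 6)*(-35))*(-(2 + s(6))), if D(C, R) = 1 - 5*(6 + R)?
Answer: 119770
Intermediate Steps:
s(S) = -10*S (s(S) = (2*S)*(-5) = -10*S)
D(C, R) = -29 - 5*R (D(C, R) = 1 - (30 + 5*R) = 1 + (-30 - 5*R) = -29 - 5*R)
(D(3, 6)*(-35))*(-(2 + s(6))) = ((-29 - 5*6)*(-35))*(-(2 - 10*6)) = ((-29 - 30)*(-35))*(-(2 - 60)) = (-59*(-35))*(-1*(-58)) = 2065*58 = 119770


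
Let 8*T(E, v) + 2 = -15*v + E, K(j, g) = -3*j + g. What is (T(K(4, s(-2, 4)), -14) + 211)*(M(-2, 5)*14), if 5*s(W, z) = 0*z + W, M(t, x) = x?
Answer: 32963/2 ≈ 16482.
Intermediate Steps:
s(W, z) = W/5 (s(W, z) = (0*z + W)/5 = (0 + W)/5 = W/5)
K(j, g) = g - 3*j
T(E, v) = -¼ - 15*v/8 + E/8 (T(E, v) = -¼ + (-15*v + E)/8 = -¼ + (E - 15*v)/8 = -¼ + (-15*v/8 + E/8) = -¼ - 15*v/8 + E/8)
(T(K(4, s(-2, 4)), -14) + 211)*(M(-2, 5)*14) = ((-¼ - 15/8*(-14) + ((⅕)*(-2) - 3*4)/8) + 211)*(5*14) = ((-¼ + 105/4 + (-⅖ - 12)/8) + 211)*70 = ((-¼ + 105/4 + (⅛)*(-62/5)) + 211)*70 = ((-¼ + 105/4 - 31/20) + 211)*70 = (489/20 + 211)*70 = (4709/20)*70 = 32963/2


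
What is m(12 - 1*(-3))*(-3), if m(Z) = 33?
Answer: -99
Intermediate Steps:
m(12 - 1*(-3))*(-3) = 33*(-3) = -99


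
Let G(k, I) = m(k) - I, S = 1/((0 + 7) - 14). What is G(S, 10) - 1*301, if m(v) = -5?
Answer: -316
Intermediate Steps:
S = -1/7 (S = 1/(7 - 14) = 1/(-7) = -1/7 ≈ -0.14286)
G(k, I) = -5 - I
G(S, 10) - 1*301 = (-5 - 1*10) - 1*301 = (-5 - 10) - 301 = -15 - 301 = -316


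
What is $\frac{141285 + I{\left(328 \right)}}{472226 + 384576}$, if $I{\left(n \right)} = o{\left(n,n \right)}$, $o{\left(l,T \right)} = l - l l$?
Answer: $\frac{34029}{856802} \approx 0.039716$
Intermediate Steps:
$o{\left(l,T \right)} = l - l^{2}$
$I{\left(n \right)} = n \left(1 - n\right)$
$\frac{141285 + I{\left(328 \right)}}{472226 + 384576} = \frac{141285 + 328 \left(1 - 328\right)}{472226 + 384576} = \frac{141285 + 328 \left(1 - 328\right)}{856802} = \left(141285 + 328 \left(-327\right)\right) \frac{1}{856802} = \left(141285 - 107256\right) \frac{1}{856802} = 34029 \cdot \frac{1}{856802} = \frac{34029}{856802}$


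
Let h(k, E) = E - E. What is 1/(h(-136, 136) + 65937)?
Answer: 1/65937 ≈ 1.5166e-5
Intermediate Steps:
h(k, E) = 0
1/(h(-136, 136) + 65937) = 1/(0 + 65937) = 1/65937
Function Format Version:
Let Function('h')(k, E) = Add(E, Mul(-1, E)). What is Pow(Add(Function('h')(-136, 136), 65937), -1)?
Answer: Rational(1, 65937) ≈ 1.5166e-5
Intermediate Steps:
Function('h')(k, E) = 0
Pow(Add(Function('h')(-136, 136), 65937), -1) = Pow(Add(0, 65937), -1) = Pow(65937, -1) = Rational(1, 65937)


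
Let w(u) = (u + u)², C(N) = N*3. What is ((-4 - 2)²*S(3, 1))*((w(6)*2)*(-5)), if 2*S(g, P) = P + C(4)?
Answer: -336960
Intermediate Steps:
C(N) = 3*N
w(u) = 4*u² (w(u) = (2*u)² = 4*u²)
S(g, P) = 6 + P/2 (S(g, P) = (P + 3*4)/2 = (P + 12)/2 = (12 + P)/2 = 6 + P/2)
((-4 - 2)²*S(3, 1))*((w(6)*2)*(-5)) = ((-4 - 2)²*(6 + (½)*1))*(((4*6²)*2)*(-5)) = ((-6)²*(6 + ½))*(((4*36)*2)*(-5)) = (36*(13/2))*((144*2)*(-5)) = 234*(288*(-5)) = 234*(-1440) = -336960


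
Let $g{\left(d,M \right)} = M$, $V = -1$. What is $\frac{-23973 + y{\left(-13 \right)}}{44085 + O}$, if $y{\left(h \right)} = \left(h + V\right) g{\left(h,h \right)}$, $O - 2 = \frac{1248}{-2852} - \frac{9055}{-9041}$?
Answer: $- \frac{153362329303}{284198709694} \approx -0.53963$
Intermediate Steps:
$O = \frac{16527889}{6446233}$ ($O = 2 + \left(\frac{1248}{-2852} - \frac{9055}{-9041}\right) = 2 + \left(1248 \left(- \frac{1}{2852}\right) - - \frac{9055}{9041}\right) = 2 + \left(- \frac{312}{713} + \frac{9055}{9041}\right) = 2 + \frac{3635423}{6446233} = \frac{16527889}{6446233} \approx 2.564$)
$y{\left(h \right)} = h \left(-1 + h\right)$ ($y{\left(h \right)} = \left(h - 1\right) h = \left(-1 + h\right) h = h \left(-1 + h\right)$)
$\frac{-23973 + y{\left(-13 \right)}}{44085 + O} = \frac{-23973 - 13 \left(-1 - 13\right)}{44085 + \frac{16527889}{6446233}} = \frac{-23973 - -182}{\frac{284198709694}{6446233}} = \left(-23973 + 182\right) \frac{6446233}{284198709694} = \left(-23791\right) \frac{6446233}{284198709694} = - \frac{153362329303}{284198709694}$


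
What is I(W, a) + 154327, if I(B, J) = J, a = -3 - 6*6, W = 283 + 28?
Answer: 154288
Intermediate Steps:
W = 311
a = -39 (a = -3 - 36 = -39)
I(W, a) + 154327 = -39 + 154327 = 154288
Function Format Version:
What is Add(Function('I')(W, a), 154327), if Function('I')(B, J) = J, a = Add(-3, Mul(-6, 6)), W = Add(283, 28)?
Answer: 154288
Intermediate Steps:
W = 311
a = -39 (a = Add(-3, -36) = -39)
Add(Function('I')(W, a), 154327) = Add(-39, 154327) = 154288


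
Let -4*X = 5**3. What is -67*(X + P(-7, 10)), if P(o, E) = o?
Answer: 10251/4 ≈ 2562.8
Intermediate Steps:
X = -125/4 (X = -1/4*5**3 = -1/4*125 = -125/4 ≈ -31.250)
-67*(X + P(-7, 10)) = -67*(-125/4 - 7) = -67*(-153/4) = 10251/4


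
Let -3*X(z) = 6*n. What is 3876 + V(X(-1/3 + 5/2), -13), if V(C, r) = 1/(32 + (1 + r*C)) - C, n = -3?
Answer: 174149/45 ≈ 3870.0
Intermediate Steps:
X(z) = 6 (X(z) = -2*(-3) = -1/3*(-18) = 6)
V(C, r) = 1/(33 + C*r) - C (V(C, r) = 1/(32 + (1 + C*r)) - C = 1/(33 + C*r) - C)
3876 + V(X(-1/3 + 5/2), -13) = 3876 + (1 - 33*6 - 1*(-13)*6**2)/(33 + 6*(-13)) = 3876 + (1 - 198 - 1*(-13)*36)/(33 - 78) = 3876 + (1 - 198 + 468)/(-45) = 3876 - 1/45*271 = 3876 - 271/45 = 174149/45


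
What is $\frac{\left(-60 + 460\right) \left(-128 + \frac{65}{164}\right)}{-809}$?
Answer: $\frac{2092700}{33169} \approx 63.092$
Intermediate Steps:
$\frac{\left(-60 + 460\right) \left(-128 + \frac{65}{164}\right)}{-809} = 400 \left(-128 + 65 \cdot \frac{1}{164}\right) \left(- \frac{1}{809}\right) = 400 \left(-128 + \frac{65}{164}\right) \left(- \frac{1}{809}\right) = 400 \left(- \frac{20927}{164}\right) \left(- \frac{1}{809}\right) = \left(- \frac{2092700}{41}\right) \left(- \frac{1}{809}\right) = \frac{2092700}{33169}$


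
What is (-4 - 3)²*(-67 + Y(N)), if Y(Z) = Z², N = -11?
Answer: 2646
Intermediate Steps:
(-4 - 3)²*(-67 + Y(N)) = (-4 - 3)²*(-67 + (-11)²) = (-7)²*(-67 + 121) = 49*54 = 2646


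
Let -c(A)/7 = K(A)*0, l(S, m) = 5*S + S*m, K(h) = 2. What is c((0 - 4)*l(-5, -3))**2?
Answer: 0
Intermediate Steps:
c(A) = 0 (c(A) = -14*0 = -7*0 = 0)
c((0 - 4)*l(-5, -3))**2 = 0**2 = 0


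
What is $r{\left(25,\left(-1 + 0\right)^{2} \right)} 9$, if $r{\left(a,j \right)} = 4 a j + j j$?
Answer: $909$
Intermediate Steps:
$r{\left(a,j \right)} = j^{2} + 4 a j$ ($r{\left(a,j \right)} = 4 a j + j^{2} = j^{2} + 4 a j$)
$r{\left(25,\left(-1 + 0\right)^{2} \right)} 9 = \left(-1 + 0\right)^{2} \left(\left(-1 + 0\right)^{2} + 4 \cdot 25\right) 9 = \left(-1\right)^{2} \left(\left(-1\right)^{2} + 100\right) 9 = 1 \left(1 + 100\right) 9 = 1 \cdot 101 \cdot 9 = 101 \cdot 9 = 909$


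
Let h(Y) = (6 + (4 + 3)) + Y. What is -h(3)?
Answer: -16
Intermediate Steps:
h(Y) = 13 + Y (h(Y) = (6 + 7) + Y = 13 + Y)
-h(3) = -(13 + 3) = -1*16 = -16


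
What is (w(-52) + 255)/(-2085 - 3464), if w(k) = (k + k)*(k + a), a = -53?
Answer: -11175/5549 ≈ -2.0139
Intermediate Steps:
w(k) = 2*k*(-53 + k) (w(k) = (k + k)*(k - 53) = (2*k)*(-53 + k) = 2*k*(-53 + k))
(w(-52) + 255)/(-2085 - 3464) = (2*(-52)*(-53 - 52) + 255)/(-2085 - 3464) = (2*(-52)*(-105) + 255)/(-5549) = (10920 + 255)*(-1/5549) = 11175*(-1/5549) = -11175/5549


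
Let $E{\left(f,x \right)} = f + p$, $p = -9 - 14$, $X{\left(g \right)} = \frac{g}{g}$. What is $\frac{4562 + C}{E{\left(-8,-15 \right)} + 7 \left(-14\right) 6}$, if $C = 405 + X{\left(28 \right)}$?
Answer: $- \frac{4968}{619} \approx -8.0258$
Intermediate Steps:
$X{\left(g \right)} = 1$
$C = 406$ ($C = 405 + 1 = 406$)
$p = -23$ ($p = -9 - 14 = -23$)
$E{\left(f,x \right)} = -23 + f$ ($E{\left(f,x \right)} = f - 23 = -23 + f$)
$\frac{4562 + C}{E{\left(-8,-15 \right)} + 7 \left(-14\right) 6} = \frac{4562 + 406}{\left(-23 - 8\right) + 7 \left(-14\right) 6} = \frac{4968}{-31 - 588} = \frac{4968}{-619} = 4968 \left(- \frac{1}{619}\right) = - \frac{4968}{619}$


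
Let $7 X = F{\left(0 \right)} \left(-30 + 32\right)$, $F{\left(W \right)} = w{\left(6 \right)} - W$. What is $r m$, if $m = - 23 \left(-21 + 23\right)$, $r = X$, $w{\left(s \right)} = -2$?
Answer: $\frac{184}{7} \approx 26.286$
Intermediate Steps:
$F{\left(W \right)} = -2 - W$
$X = - \frac{4}{7}$ ($X = \frac{\left(-2 - 0\right) \left(-30 + 32\right)}{7} = \frac{\left(-2 + 0\right) 2}{7} = \frac{\left(-2\right) 2}{7} = \frac{1}{7} \left(-4\right) = - \frac{4}{7} \approx -0.57143$)
$r = - \frac{4}{7} \approx -0.57143$
$m = -46$ ($m = \left(-23\right) 2 = -46$)
$r m = \left(- \frac{4}{7}\right) \left(-46\right) = \frac{184}{7}$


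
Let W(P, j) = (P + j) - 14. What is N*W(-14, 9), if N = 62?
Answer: -1178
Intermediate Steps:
W(P, j) = -14 + P + j
N*W(-14, 9) = 62*(-14 - 14 + 9) = 62*(-19) = -1178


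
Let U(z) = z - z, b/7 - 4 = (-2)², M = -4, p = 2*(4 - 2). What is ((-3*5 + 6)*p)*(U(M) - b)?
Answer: 2016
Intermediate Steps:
p = 4 (p = 2*2 = 4)
b = 56 (b = 28 + 7*(-2)² = 28 + 7*4 = 28 + 28 = 56)
U(z) = 0
((-3*5 + 6)*p)*(U(M) - b) = ((-3*5 + 6)*4)*(0 - 1*56) = ((-15 + 6)*4)*(0 - 56) = -9*4*(-56) = -36*(-56) = 2016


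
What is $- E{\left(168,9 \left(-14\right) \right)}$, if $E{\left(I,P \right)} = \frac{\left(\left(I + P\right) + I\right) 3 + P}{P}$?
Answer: $4$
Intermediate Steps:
$E{\left(I,P \right)} = \frac{4 P + 6 I}{P}$ ($E{\left(I,P \right)} = \frac{\left(P + 2 I\right) 3 + P}{P} = \frac{\left(3 P + 6 I\right) + P}{P} = \frac{4 P + 6 I}{P}$)
$- E{\left(168,9 \left(-14\right) \right)} = - (4 + 6 \cdot 168 \frac{1}{9 \left(-14\right)}) = - (4 + 6 \cdot 168 \frac{1}{-126}) = - (4 + 6 \cdot 168 \left(- \frac{1}{126}\right)) = - (4 - 8) = \left(-1\right) \left(-4\right) = 4$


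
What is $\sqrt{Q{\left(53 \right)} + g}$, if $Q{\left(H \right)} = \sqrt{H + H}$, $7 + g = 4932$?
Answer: $\sqrt{4925 + \sqrt{106}} \approx 70.252$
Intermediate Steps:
$g = 4925$ ($g = -7 + 4932 = 4925$)
$Q{\left(H \right)} = \sqrt{2} \sqrt{H}$ ($Q{\left(H \right)} = \sqrt{2 H} = \sqrt{2} \sqrt{H}$)
$\sqrt{Q{\left(53 \right)} + g} = \sqrt{\sqrt{2} \sqrt{53} + 4925} = \sqrt{\sqrt{106} + 4925} = \sqrt{4925 + \sqrt{106}}$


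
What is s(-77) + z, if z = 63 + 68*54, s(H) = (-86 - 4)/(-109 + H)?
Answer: 115800/31 ≈ 3735.5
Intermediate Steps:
s(H) = -90/(-109 + H)
z = 3735 (z = 63 + 3672 = 3735)
s(-77) + z = -90/(-109 - 77) + 3735 = -90/(-186) + 3735 = -90*(-1/186) + 3735 = 15/31 + 3735 = 115800/31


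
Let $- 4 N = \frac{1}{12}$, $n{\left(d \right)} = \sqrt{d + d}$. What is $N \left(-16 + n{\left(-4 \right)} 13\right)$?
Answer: $\frac{1}{3} - \frac{13 i \sqrt{2}}{24} \approx 0.33333 - 0.76603 i$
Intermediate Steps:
$n{\left(d \right)} = \sqrt{2} \sqrt{d}$ ($n{\left(d \right)} = \sqrt{2 d} = \sqrt{2} \sqrt{d}$)
$N = - \frac{1}{48}$ ($N = - \frac{1}{4 \cdot 12} = \left(- \frac{1}{4}\right) \frac{1}{12} = - \frac{1}{48} \approx -0.020833$)
$N \left(-16 + n{\left(-4 \right)} 13\right) = - \frac{-16 + \sqrt{2} \sqrt{-4} \cdot 13}{48} = - \frac{-16 + \sqrt{2} \cdot 2 i 13}{48} = - \frac{-16 + 2 i \sqrt{2} \cdot 13}{48} = - \frac{-16 + 26 i \sqrt{2}}{48} = \frac{1}{3} - \frac{13 i \sqrt{2}}{24}$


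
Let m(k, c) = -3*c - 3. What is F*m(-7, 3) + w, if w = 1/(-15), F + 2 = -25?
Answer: 4859/15 ≈ 323.93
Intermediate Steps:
F = -27 (F = -2 - 25 = -27)
m(k, c) = -3 - 3*c
w = -1/15 ≈ -0.066667
F*m(-7, 3) + w = -27*(-3 - 3*3) - 1/15 = -27*(-3 - 9) - 1/15 = -27*(-12) - 1/15 = 324 - 1/15 = 4859/15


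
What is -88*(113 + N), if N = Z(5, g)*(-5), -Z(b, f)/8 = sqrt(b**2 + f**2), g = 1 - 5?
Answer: -9944 - 3520*sqrt(41) ≈ -32483.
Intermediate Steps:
g = -4
Z(b, f) = -8*sqrt(b**2 + f**2)
N = 40*sqrt(41) (N = -8*sqrt(5**2 + (-4)**2)*(-5) = -8*sqrt(25 + 16)*(-5) = -8*sqrt(41)*(-5) = 40*sqrt(41) ≈ 256.13)
-88*(113 + N) = -88*(113 + 40*sqrt(41)) = -9944 - 3520*sqrt(41)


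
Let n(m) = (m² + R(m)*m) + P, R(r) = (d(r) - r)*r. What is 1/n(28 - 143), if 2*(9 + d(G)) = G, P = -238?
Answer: 2/1308799 ≈ 1.5281e-6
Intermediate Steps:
d(G) = -9 + G/2
R(r) = r*(-9 - r/2) (R(r) = ((-9 + r/2) - r)*r = (-9 - r/2)*r = r*(-9 - r/2))
n(m) = -238 + m² - m²*(18 + m)/2 (n(m) = (m² + (-m*(18 + m)/2)*m) - 238 = (m² - m²*(18 + m)/2) - 238 = -238 + m² - m²*(18 + m)/2)
1/n(28 - 143) = 1/(-238 - 8*(28 - 143)² - (28 - 143)³/2) = 1/(-238 - 8*(-115)² - ½*(-115)³) = 1/(-238 - 8*13225 - ½*(-1520875)) = 1/(-238 - 105800 + 1520875/2) = 1/(1308799/2) = 2/1308799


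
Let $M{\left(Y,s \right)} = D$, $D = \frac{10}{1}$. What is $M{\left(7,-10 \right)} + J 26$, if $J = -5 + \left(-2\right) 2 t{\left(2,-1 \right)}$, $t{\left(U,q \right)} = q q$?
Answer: $-224$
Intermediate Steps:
$t{\left(U,q \right)} = q^{2}$
$D = 10$ ($D = 10 \cdot 1 = 10$)
$J = -9$ ($J = -5 + \left(-2\right) 2 \left(-1\right)^{2} = -5 - 4 = -9$)
$M{\left(Y,s \right)} = 10$
$M{\left(7,-10 \right)} + J 26 = 10 - 234 = -224$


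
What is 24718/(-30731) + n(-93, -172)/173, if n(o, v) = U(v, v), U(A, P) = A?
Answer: -9561946/5316463 ≈ -1.7986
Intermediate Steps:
n(o, v) = v
24718/(-30731) + n(-93, -172)/173 = 24718/(-30731) - 172/173 = 24718*(-1/30731) - 172*1/173 = -24718/30731 - 172/173 = -9561946/5316463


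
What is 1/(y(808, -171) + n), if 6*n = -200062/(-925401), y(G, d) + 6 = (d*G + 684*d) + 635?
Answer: -2776203/706551892078 ≈ -3.9292e-6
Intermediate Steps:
y(G, d) = 629 + 684*d + G*d (y(G, d) = -6 + ((d*G + 684*d) + 635) = -6 + ((G*d + 684*d) + 635) = -6 + ((684*d + G*d) + 635) = -6 + (635 + 684*d + G*d) = 629 + 684*d + G*d)
n = 100031/2776203 (n = (-200062/(-925401))/6 = (-200062*(-1/925401))/6 = (⅙)*(200062/925401) = 100031/2776203 ≈ 0.036032)
1/(y(808, -171) + n) = 1/((629 + 684*(-171) + 808*(-171)) + 100031/2776203) = 1/((629 - 116964 - 138168) + 100031/2776203) = 1/(-254503 + 100031/2776203) = 1/(-706551892078/2776203) = -2776203/706551892078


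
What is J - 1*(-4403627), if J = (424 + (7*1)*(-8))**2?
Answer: 4539051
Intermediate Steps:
J = 135424 (J = (424 + 7*(-8))**2 = (424 - 56)**2 = 368**2 = 135424)
J - 1*(-4403627) = 135424 - 1*(-4403627) = 135424 + 4403627 = 4539051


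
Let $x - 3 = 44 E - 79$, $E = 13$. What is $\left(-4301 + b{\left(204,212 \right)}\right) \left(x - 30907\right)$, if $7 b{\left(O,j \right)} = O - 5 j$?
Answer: $\frac{941615793}{7} \approx 1.3452 \cdot 10^{8}$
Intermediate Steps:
$b{\left(O,j \right)} = - \frac{5 j}{7} + \frac{O}{7}$ ($b{\left(O,j \right)} = \frac{O - 5 j}{7} = - \frac{5 j}{7} + \frac{O}{7}$)
$x = 496$ ($x = 3 + \left(44 \cdot 13 - 79\right) = 3 + \left(572 - 79\right) = 3 + 493 = 496$)
$\left(-4301 + b{\left(204,212 \right)}\right) \left(x - 30907\right) = \left(-4301 + \left(\left(- \frac{5}{7}\right) 212 + \frac{1}{7} \cdot 204\right)\right) \left(496 - 30907\right) = \left(-4301 + \left(- \frac{1060}{7} + \frac{204}{7}\right)\right) \left(-30411\right) = \left(-4301 - \frac{856}{7}\right) \left(-30411\right) = \left(- \frac{30963}{7}\right) \left(-30411\right) = \frac{941615793}{7}$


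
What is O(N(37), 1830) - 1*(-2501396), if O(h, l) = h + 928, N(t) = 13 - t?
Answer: 2502300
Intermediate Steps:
O(h, l) = 928 + h
O(N(37), 1830) - 1*(-2501396) = (928 + (13 - 1*37)) - 1*(-2501396) = (928 + (13 - 37)) + 2501396 = (928 - 24) + 2501396 = 904 + 2501396 = 2502300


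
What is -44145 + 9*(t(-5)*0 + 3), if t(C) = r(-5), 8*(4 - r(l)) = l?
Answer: -44118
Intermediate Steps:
r(l) = 4 - l/8
t(C) = 37/8 (t(C) = 4 - 1/8*(-5) = 4 + 5/8 = 37/8)
-44145 + 9*(t(-5)*0 + 3) = -44145 + 9*((37/8)*0 + 3) = -44145 + 9*(0 + 3) = -44145 + 9*3 = -44145 + 27 = -44118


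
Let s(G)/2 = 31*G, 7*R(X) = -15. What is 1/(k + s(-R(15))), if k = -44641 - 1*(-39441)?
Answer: -7/35470 ≈ -0.00019735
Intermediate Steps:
k = -5200 (k = -44641 + 39441 = -5200)
R(X) = -15/7 (R(X) = (1/7)*(-15) = -15/7)
s(G) = 62*G (s(G) = 2*(31*G) = 62*G)
1/(k + s(-R(15))) = 1/(-5200 + 62*(-1*(-15/7))) = 1/(-5200 + 62*(15/7)) = 1/(-5200 + 930/7) = 1/(-35470/7) = -7/35470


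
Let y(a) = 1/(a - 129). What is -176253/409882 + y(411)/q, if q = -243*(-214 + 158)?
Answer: -30743760113/71495642736 ≈ -0.43001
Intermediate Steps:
y(a) = 1/(-129 + a)
q = 13608 (q = -243*(-56) = 13608)
-176253/409882 + y(411)/q = -176253/409882 + 1/((-129 + 411)*13608) = -176253*1/409882 + (1/13608)/282 = -16023/37262 + (1/282)*(1/13608) = -16023/37262 + 1/3837456 = -30743760113/71495642736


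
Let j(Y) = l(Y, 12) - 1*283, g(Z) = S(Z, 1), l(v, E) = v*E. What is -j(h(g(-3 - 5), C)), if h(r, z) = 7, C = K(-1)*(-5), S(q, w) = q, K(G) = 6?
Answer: 199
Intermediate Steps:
l(v, E) = E*v
C = -30 (C = 6*(-5) = -30)
g(Z) = Z
j(Y) = -283 + 12*Y (j(Y) = 12*Y - 1*283 = 12*Y - 283 = -283 + 12*Y)
-j(h(g(-3 - 5), C)) = -(-283 + 12*7) = -(-283 + 84) = -1*(-199) = 199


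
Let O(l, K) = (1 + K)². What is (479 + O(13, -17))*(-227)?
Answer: -166845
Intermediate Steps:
(479 + O(13, -17))*(-227) = (479 + (1 - 17)²)*(-227) = (479 + (-16)²)*(-227) = (479 + 256)*(-227) = 735*(-227) = -166845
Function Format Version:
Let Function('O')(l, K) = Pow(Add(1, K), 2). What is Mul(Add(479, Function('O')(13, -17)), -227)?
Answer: -166845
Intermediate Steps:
Mul(Add(479, Function('O')(13, -17)), -227) = Mul(Add(479, Pow(Add(1, -17), 2)), -227) = Mul(Add(479, Pow(-16, 2)), -227) = Mul(Add(479, 256), -227) = Mul(735, -227) = -166845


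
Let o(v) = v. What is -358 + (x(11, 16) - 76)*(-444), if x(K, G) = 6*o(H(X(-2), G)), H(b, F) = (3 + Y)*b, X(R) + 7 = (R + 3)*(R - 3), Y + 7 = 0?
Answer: -94486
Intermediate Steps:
Y = -7 (Y = -7 + 0 = -7)
X(R) = -7 + (-3 + R)*(3 + R) (X(R) = -7 + (R + 3)*(R - 3) = -7 + (3 + R)*(-3 + R) = -7 + (-3 + R)*(3 + R))
H(b, F) = -4*b (H(b, F) = (3 - 7)*b = -4*b)
x(K, G) = 288 (x(K, G) = 6*(-4*(-16 + (-2)²)) = 6*(-4*(-16 + 4)) = 6*(-4*(-12)) = 6*48 = 288)
-358 + (x(11, 16) - 76)*(-444) = -358 + (288 - 76)*(-444) = -358 + 212*(-444) = -358 - 94128 = -94486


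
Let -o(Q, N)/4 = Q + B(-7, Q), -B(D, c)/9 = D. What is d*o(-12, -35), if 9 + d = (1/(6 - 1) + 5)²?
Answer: -92004/25 ≈ -3680.2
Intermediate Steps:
B(D, c) = -9*D
o(Q, N) = -252 - 4*Q (o(Q, N) = -4*(Q - 9*(-7)) = -4*(Q + 63) = -4*(63 + Q) = -252 - 4*Q)
d = 451/25 (d = -9 + (1/(6 - 1) + 5)² = -9 + (1/5 + 5)² = -9 + (⅕ + 5)² = -9 + (26/5)² = -9 + 676/25 = 451/25 ≈ 18.040)
d*o(-12, -35) = 451*(-252 - 4*(-12))/25 = 451*(-252 + 48)/25 = (451/25)*(-204) = -92004/25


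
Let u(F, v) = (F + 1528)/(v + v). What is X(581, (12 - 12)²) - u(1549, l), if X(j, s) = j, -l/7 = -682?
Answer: 5544311/9548 ≈ 580.68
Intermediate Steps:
l = 4774 (l = -7*(-682) = 4774)
u(F, v) = (1528 + F)/(2*v) (u(F, v) = (1528 + F)/((2*v)) = (1528 + F)*(1/(2*v)) = (1528 + F)/(2*v))
X(581, (12 - 12)²) - u(1549, l) = 581 - (1528 + 1549)/(2*4774) = 581 - 3077/(2*4774) = 581 - 1*3077/9548 = 581 - 3077/9548 = 5544311/9548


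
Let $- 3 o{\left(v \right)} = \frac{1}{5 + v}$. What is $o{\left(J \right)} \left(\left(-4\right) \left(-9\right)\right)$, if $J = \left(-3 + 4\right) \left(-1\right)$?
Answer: $-3$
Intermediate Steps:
$J = -1$ ($J = 1 \left(-1\right) = -1$)
$o{\left(v \right)} = - \frac{1}{3 \left(5 + v\right)}$
$o{\left(J \right)} \left(\left(-4\right) \left(-9\right)\right) = - \frac{1}{15 + 3 \left(-1\right)} \left(\left(-4\right) \left(-9\right)\right) = - \frac{1}{15 - 3} \cdot 36 = - \frac{1}{12} \cdot 36 = \left(-1\right) \frac{1}{12} \cdot 36 = \left(- \frac{1}{12}\right) 36 = -3$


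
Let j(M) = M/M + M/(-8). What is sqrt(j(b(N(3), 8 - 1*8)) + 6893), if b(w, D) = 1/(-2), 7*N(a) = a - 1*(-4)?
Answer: sqrt(110305)/4 ≈ 83.031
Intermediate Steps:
N(a) = 4/7 + a/7 (N(a) = (a - 1*(-4))/7 = (a + 4)/7 = (4 + a)/7 = 4/7 + a/7)
b(w, D) = -1/2
j(M) = 1 - M/8 (j(M) = 1 + M*(-1/8) = 1 - M/8)
sqrt(j(b(N(3), 8 - 1*8)) + 6893) = sqrt((1 - 1/8*(-1/2)) + 6893) = sqrt((1 + 1/16) + 6893) = sqrt(17/16 + 6893) = sqrt(110305/16) = sqrt(110305)/4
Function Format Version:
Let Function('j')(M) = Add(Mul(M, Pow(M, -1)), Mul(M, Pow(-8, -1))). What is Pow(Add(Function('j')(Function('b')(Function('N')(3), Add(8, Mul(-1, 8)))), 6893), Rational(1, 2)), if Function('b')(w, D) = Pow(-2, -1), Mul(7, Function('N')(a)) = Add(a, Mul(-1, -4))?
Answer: Mul(Rational(1, 4), Pow(110305, Rational(1, 2))) ≈ 83.031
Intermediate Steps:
Function('N')(a) = Add(Rational(4, 7), Mul(Rational(1, 7), a)) (Function('N')(a) = Mul(Rational(1, 7), Add(a, Mul(-1, -4))) = Mul(Rational(1, 7), Add(a, 4)) = Mul(Rational(1, 7), Add(4, a)) = Add(Rational(4, 7), Mul(Rational(1, 7), a)))
Function('b')(w, D) = Rational(-1, 2)
Function('j')(M) = Add(1, Mul(Rational(-1, 8), M)) (Function('j')(M) = Add(1, Mul(M, Rational(-1, 8))) = Add(1, Mul(Rational(-1, 8), M)))
Pow(Add(Function('j')(Function('b')(Function('N')(3), Add(8, Mul(-1, 8)))), 6893), Rational(1, 2)) = Pow(Add(Add(1, Mul(Rational(-1, 8), Rational(-1, 2))), 6893), Rational(1, 2)) = Pow(Add(Add(1, Rational(1, 16)), 6893), Rational(1, 2)) = Pow(Add(Rational(17, 16), 6893), Rational(1, 2)) = Pow(Rational(110305, 16), Rational(1, 2)) = Mul(Rational(1, 4), Pow(110305, Rational(1, 2)))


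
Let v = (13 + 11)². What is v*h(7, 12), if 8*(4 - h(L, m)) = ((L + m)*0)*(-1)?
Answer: 2304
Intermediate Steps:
h(L, m) = 4 (h(L, m) = 4 - (L + m)*0*(-1)/8 = 4 - 0*(-1) = 4 - ⅛*0 = 4 + 0 = 4)
v = 576 (v = 24² = 576)
v*h(7, 12) = 576*4 = 2304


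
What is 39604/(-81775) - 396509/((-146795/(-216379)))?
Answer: -1403198355733241/2400832225 ≈ -5.8446e+5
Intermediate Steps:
39604/(-81775) - 396509/((-146795/(-216379))) = 39604*(-1/81775) - 396509/((-146795*(-1/216379))) = -39604/81775 - 396509/146795/216379 = -39604/81775 - 396509*216379/146795 = -39604/81775 - 85796220911/146795 = -1403198355733241/2400832225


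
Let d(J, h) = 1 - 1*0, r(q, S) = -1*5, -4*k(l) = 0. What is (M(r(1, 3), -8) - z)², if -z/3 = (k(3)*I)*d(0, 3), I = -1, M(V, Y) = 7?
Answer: 49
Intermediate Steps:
k(l) = 0 (k(l) = -¼*0 = 0)
r(q, S) = -5
d(J, h) = 1 (d(J, h) = 1 + 0 = 1)
z = 0 (z = -3*0*(-1) = -0 = -3*0 = 0)
(M(r(1, 3), -8) - z)² = (7 - 1*0)² = (7 + 0)² = 7² = 49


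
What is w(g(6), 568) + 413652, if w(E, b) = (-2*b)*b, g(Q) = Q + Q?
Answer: -231596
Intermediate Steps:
g(Q) = 2*Q
w(E, b) = -2*b²
w(g(6), 568) + 413652 = -2*568² + 413652 = -2*322624 + 413652 = -645248 + 413652 = -231596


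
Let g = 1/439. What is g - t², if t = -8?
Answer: -28095/439 ≈ -63.998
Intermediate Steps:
g = 1/439 ≈ 0.0022779
g - t² = 1/439 - 1*(-8)² = 1/439 - 1*64 = 1/439 - 64 = -28095/439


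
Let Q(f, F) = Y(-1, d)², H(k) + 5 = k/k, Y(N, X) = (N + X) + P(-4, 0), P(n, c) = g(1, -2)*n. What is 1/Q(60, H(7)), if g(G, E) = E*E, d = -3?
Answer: 1/400 ≈ 0.0025000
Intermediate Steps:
g(G, E) = E²
P(n, c) = 4*n (P(n, c) = (-2)²*n = 4*n)
Y(N, X) = -16 + N + X (Y(N, X) = (N + X) + 4*(-4) = (N + X) - 16 = -16 + N + X)
H(k) = -4 (H(k) = -5 + k/k = -5 + 1 = -4)
Q(f, F) = 400 (Q(f, F) = (-16 - 1 - 3)² = (-20)² = 400)
1/Q(60, H(7)) = 1/400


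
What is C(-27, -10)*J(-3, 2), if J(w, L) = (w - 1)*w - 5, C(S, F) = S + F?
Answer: -259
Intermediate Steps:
C(S, F) = F + S
J(w, L) = -5 + w*(-1 + w) (J(w, L) = (-1 + w)*w - 5 = w*(-1 + w) - 5 = -5 + w*(-1 + w))
C(-27, -10)*J(-3, 2) = (-10 - 27)*(-5 + (-3)² - 1*(-3)) = -37*(-5 + 9 + 3) = -37*7 = -259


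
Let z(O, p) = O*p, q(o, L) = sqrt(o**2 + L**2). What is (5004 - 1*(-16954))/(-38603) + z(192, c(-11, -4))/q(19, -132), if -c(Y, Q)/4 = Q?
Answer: -21958/38603 + 3072*sqrt(17785)/17785 ≈ 22.466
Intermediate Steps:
c(Y, Q) = -4*Q
q(o, L) = sqrt(L**2 + o**2)
(5004 - 1*(-16954))/(-38603) + z(192, c(-11, -4))/q(19, -132) = (5004 - 1*(-16954))/(-38603) + (192*(-4*(-4)))/(sqrt((-132)**2 + 19**2)) = (5004 + 16954)*(-1/38603) + (192*16)/(sqrt(17424 + 361)) = 21958*(-1/38603) + 3072/(sqrt(17785)) = -21958/38603 + 3072*(sqrt(17785)/17785) = -21958/38603 + 3072*sqrt(17785)/17785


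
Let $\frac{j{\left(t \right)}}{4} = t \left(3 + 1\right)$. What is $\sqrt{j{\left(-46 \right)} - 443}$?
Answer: $3 i \sqrt{131} \approx 34.337 i$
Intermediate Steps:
$j{\left(t \right)} = 16 t$ ($j{\left(t \right)} = 4 t \left(3 + 1\right) = 4 t 4 = 4 \cdot 4 t = 16 t$)
$\sqrt{j{\left(-46 \right)} - 443} = \sqrt{16 \left(-46\right) - 443} = \sqrt{-736 - 443} = \sqrt{-1179} = 3 i \sqrt{131}$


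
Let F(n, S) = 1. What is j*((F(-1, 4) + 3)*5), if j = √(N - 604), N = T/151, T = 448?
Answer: 120*I*√380671/151 ≈ 490.32*I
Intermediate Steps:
N = 448/151 ≈ 2.9669
j = 6*I*√380671/151 (j = √(448/151 - 604) = √(-90756/151) = 6*I*√380671/151 ≈ 24.516*I)
j*((F(-1, 4) + 3)*5) = (6*I*√380671/151)*((1 + 3)*5) = (6*I*√380671/151)*(4*5) = (6*I*√380671/151)*20 = 120*I*√380671/151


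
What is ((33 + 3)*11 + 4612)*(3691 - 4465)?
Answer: -3876192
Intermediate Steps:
((33 + 3)*11 + 4612)*(3691 - 4465) = (36*11 + 4612)*(-774) = (396 + 4612)*(-774) = 5008*(-774) = -3876192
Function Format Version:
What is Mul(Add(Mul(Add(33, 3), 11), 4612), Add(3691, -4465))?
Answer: -3876192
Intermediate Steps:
Mul(Add(Mul(Add(33, 3), 11), 4612), Add(3691, -4465)) = Mul(Add(Mul(36, 11), 4612), -774) = Mul(Add(396, 4612), -774) = Mul(5008, -774) = -3876192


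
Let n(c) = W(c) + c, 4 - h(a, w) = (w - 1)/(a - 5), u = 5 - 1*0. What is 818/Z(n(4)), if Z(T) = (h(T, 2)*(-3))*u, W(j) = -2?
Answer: -818/65 ≈ -12.585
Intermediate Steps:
u = 5 (u = 5 + 0 = 5)
h(a, w) = 4 - (-1 + w)/(-5 + a) (h(a, w) = 4 - (w - 1)/(a - 5) = 4 - (-1 + w)/(-5 + a))
n(c) = -2 + c
Z(T) = -15*(-21 + 4*T)/(-5 + T) (Z(T) = (((-19 - 1*2 + 4*T)/(-5 + T))*(-3))*5 = (((-19 - 2 + 4*T)/(-5 + T))*(-3))*5 = (((-21 + 4*T)/(-5 + T))*(-3))*5 = -3*(-21 + 4*T)/(-5 + T)*5 = -15*(-21 + 4*T)/(-5 + T))
818/Z(n(4)) = 818/((15*(21 - 4*(-2 + 4))/(-5 + (-2 + 4)))) = 818/((15*(21 - 4*2)/(-5 + 2))) = 818/((15*(21 - 8)/(-3))) = 818/((15*(-1/3)*13)) = 818/(-65) = 818*(-1/65) = -818/65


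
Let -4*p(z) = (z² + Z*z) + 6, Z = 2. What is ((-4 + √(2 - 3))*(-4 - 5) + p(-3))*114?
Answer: 7695/2 - 1026*I ≈ 3847.5 - 1026.0*I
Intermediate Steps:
p(z) = -3/2 - z/2 - z²/4 (p(z) = -((z² + 2*z) + 6)/4 = -(6 + z² + 2*z)/4 = -3/2 - z/2 - z²/4)
((-4 + √(2 - 3))*(-4 - 5) + p(-3))*114 = ((-4 + √(2 - 3))*(-4 - 5) + (-3/2 - ½*(-3) - ¼*(-3)²))*114 = ((-4 + √(-1))*(-9) + (-3/2 + 3/2 - ¼*9))*114 = ((-4 + I)*(-9) + (-3/2 + 3/2 - 9/4))*114 = ((36 - 9*I) - 9/4)*114 = (135/4 - 9*I)*114 = 7695/2 - 1026*I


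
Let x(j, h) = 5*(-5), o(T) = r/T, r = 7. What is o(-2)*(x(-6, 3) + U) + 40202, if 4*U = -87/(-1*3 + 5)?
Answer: 645241/16 ≈ 40328.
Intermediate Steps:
o(T) = 7/T
x(j, h) = -25
U = -87/8 (U = (-87/(-1*3 + 5))/4 = (-87/(-3 + 5))/4 = (-87/2)/4 = (-87*½)/4 = (¼)*(-87/2) = -87/8 ≈ -10.875)
o(-2)*(x(-6, 3) + U) + 40202 = (7/(-2))*(-25 - 87/8) + 40202 = (7*(-½))*(-287/8) + 40202 = -7/2*(-287/8) + 40202 = 2009/16 + 40202 = 645241/16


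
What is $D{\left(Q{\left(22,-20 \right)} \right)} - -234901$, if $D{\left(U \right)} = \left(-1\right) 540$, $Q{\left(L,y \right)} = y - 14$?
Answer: $234361$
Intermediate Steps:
$Q{\left(L,y \right)} = -14 + y$ ($Q{\left(L,y \right)} = y - 14 = -14 + y$)
$D{\left(U \right)} = -540$
$D{\left(Q{\left(22,-20 \right)} \right)} - -234901 = -540 - -234901 = -540 + 234901 = 234361$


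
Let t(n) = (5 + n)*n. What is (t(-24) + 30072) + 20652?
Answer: 51180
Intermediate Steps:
t(n) = n*(5 + n)
(t(-24) + 30072) + 20652 = (-24*(5 - 24) + 30072) + 20652 = (-24*(-19) + 30072) + 20652 = (456 + 30072) + 20652 = 30528 + 20652 = 51180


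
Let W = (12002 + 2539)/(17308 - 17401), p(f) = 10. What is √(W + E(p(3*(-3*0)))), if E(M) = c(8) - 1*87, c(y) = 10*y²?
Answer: 2*√95294/31 ≈ 19.916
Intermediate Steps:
E(M) = 553 (E(M) = 10*8² - 1*87 = 10*64 - 87 = 640 - 87 = 553)
W = -4847/31 (W = 14541/(-93) = 14541*(-1/93) = -4847/31 ≈ -156.35)
√(W + E(p(3*(-3*0)))) = √(-4847/31 + 553) = √(12296/31) = 2*√95294/31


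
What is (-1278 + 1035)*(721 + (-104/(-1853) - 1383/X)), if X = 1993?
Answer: -646457391126/3693029 ≈ -1.7505e+5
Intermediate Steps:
(-1278 + 1035)*(721 + (-104/(-1853) - 1383/X)) = (-1278 + 1035)*(721 + (-104/(-1853) - 1383/1993)) = -243*(721 + (-104*(-1/1853) - 1383*1/1993)) = -243*(721 + (104/1853 - 1383/1993)) = -243*(721 - 2355427/3693029) = -243*2660318482/3693029 = -646457391126/3693029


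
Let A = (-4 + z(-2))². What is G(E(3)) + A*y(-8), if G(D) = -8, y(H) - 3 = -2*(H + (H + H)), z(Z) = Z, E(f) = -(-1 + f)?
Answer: 1828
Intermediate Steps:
E(f) = 1 - f
A = 36 (A = (-4 - 2)² = (-6)² = 36)
y(H) = 3 - 6*H (y(H) = 3 - 2*(H + (H + H)) = 3 - 2*(H + 2*H) = 3 - 6*H)
G(E(3)) + A*y(-8) = -8 + 36*(3 - 6*(-8)) = -8 + 36*(3 + 48) = -8 + 36*51 = -8 + 1836 = 1828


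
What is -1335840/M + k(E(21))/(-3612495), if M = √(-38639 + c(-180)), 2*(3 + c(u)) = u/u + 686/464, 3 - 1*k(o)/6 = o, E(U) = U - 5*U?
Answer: -174/1204165 + 5343360*I*√519950077/17929313 ≈ -0.0001445 + 6795.7*I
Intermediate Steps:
E(U) = -4*U
k(o) = 18 - 6*o
c(u) = -817/464 (c(u) = -3 + (u/u + 686/464)/2 = -3 + (1 + 686*(1/464))/2 = -3 + (1 + 343/232)/2 = -3 + (½)*(575/232) = -3 + 575/464 = -817/464)
M = I*√519950077/116 (M = √(-38639 - 817/464) = √(-17929313/464) = I*√519950077/116 ≈ 196.57*I)
-1335840/M + k(E(21))/(-3612495) = -1335840*(-4*I*√519950077/17929313) + (18 - (-24)*21)/(-3612495) = -(-5343360)*I*√519950077/17929313 + (18 - 6*(-84))*(-1/3612495) = 5343360*I*√519950077/17929313 + (18 + 504)*(-1/3612495) = 5343360*I*√519950077/17929313 + 522*(-1/3612495) = 5343360*I*√519950077/17929313 - 174/1204165 = -174/1204165 + 5343360*I*√519950077/17929313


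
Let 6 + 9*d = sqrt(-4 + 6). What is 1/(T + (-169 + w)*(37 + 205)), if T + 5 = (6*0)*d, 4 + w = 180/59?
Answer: -59/2426829 ≈ -2.4312e-5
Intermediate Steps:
d = -2/3 + sqrt(2)/9 (d = -2/3 + sqrt(-4 + 6)/9 = -2/3 + sqrt(2)/9 ≈ -0.50953)
w = -56/59 (w = -4 + 180/59 = -56/59 ≈ -0.94915)
T = -5 (T = -5 + (6*0)*(-2/3 + sqrt(2)/9) = -5 + 0*(-2/3 + sqrt(2)/9) = -5 + 0 = -5)
1/(T + (-169 + w)*(37 + 205)) = 1/(-5 + (-169 - 56/59)*(37 + 205)) = 1/(-5 - 10027/59*242) = 1/(-5 - 2426534/59) = 1/(-2426829/59) = -59/2426829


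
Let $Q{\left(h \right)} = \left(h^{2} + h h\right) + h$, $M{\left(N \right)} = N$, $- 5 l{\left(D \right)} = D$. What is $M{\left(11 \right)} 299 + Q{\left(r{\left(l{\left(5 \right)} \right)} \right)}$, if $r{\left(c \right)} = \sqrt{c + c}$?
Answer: $3285 + i \sqrt{2} \approx 3285.0 + 1.4142 i$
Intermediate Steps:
$l{\left(D \right)} = - \frac{D}{5}$
$r{\left(c \right)} = \sqrt{2} \sqrt{c}$ ($r{\left(c \right)} = \sqrt{2 c} = \sqrt{2} \sqrt{c}$)
$Q{\left(h \right)} = h + 2 h^{2}$ ($Q{\left(h \right)} = \left(h^{2} + h^{2}\right) + h = 2 h^{2} + h = h + 2 h^{2}$)
$M{\left(11 \right)} 299 + Q{\left(r{\left(l{\left(5 \right)} \right)} \right)} = 11 \cdot 299 + \sqrt{2} \sqrt{\left(- \frac{1}{5}\right) 5} \left(1 + 2 \sqrt{2} \sqrt{\left(- \frac{1}{5}\right) 5}\right) = 3289 + \sqrt{2} \sqrt{-1} \left(1 + 2 \sqrt{2} \sqrt{-1}\right) = 3289 + \sqrt{2} i \left(1 + 2 \sqrt{2} i\right) = 3289 + i \sqrt{2} \left(1 + 2 i \sqrt{2}\right)$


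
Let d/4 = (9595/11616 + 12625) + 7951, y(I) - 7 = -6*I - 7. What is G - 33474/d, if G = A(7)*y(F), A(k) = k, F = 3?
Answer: -4316254326/34145773 ≈ -126.41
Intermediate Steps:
y(I) = -6*I (y(I) = 7 + (-6*I - 7) = 7 + (-7 - 6*I) = -6*I)
d = 239020411/2904 (d = 4*((9595/11616 + 12625) + 7951) = 4*(146661595/11616 + 7951) = 4*(239020411/11616) = 239020411/2904 ≈ 82307.)
G = -126 (G = 7*(-6*3) = 7*(-18) = -126)
G - 33474/d = -126 - 33474/239020411/2904 = -126 - 33474*2904/239020411 = -126 - 1*13886928/34145773 = -126 - 13886928/34145773 = -4316254326/34145773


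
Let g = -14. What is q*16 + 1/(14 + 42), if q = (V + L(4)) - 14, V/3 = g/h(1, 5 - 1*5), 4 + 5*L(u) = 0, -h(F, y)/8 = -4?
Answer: -72179/280 ≈ -257.78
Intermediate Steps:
h(F, y) = 32 (h(F, y) = -8*(-4) = 32)
L(u) = -⅘ (L(u) = -⅘ + (⅕)*0 = -⅘ + 0 = -⅘)
V = -21/16 (V = 3*(-14/32) = 3*(-14*1/32) = 3*(-7/16) = -21/16 ≈ -1.3125)
q = -1289/80 (q = (-21/16 - ⅘) - 14 = -169/80 - 14 = -1289/80 ≈ -16.112)
q*16 + 1/(14 + 42) = -1289/80*16 + 1/(14 + 42) = -1289/5 + 1/56 = -72179/280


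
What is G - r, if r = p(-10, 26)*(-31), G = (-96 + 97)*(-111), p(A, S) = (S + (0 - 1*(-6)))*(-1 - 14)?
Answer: -14991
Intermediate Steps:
p(A, S) = -90 - 15*S (p(A, S) = (S + (0 + 6))*(-15) = (S + 6)*(-15) = (6 + S)*(-15) = -90 - 15*S)
G = -111 (G = 1*(-111) = -111)
r = 14880 (r = (-90 - 15*26)*(-31) = (-90 - 390)*(-31) = -480*(-31) = 14880)
G - r = -111 - 1*14880 = -111 - 14880 = -14991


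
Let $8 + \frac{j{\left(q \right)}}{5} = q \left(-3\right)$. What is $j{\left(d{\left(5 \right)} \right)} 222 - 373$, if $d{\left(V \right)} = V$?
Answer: $-25903$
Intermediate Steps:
$j{\left(q \right)} = -40 - 15 q$ ($j{\left(q \right)} = -40 + 5 q \left(-3\right) = -40 + 5 \left(- 3 q\right) = -40 - 15 q$)
$j{\left(d{\left(5 \right)} \right)} 222 - 373 = \left(-40 - 75\right) 222 - 373 = \left(-115\right) 222 - 373 = -25530 - 373 = -25903$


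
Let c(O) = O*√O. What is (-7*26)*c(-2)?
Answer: 364*I*√2 ≈ 514.77*I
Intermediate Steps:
c(O) = O^(3/2)
(-7*26)*c(-2) = (-7*26)*(-2)^(3/2) = -(-364)*I*√2 = 364*I*√2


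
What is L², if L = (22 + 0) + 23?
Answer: 2025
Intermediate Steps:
L = 45 (L = 22 + 23 = 45)
L² = 45² = 2025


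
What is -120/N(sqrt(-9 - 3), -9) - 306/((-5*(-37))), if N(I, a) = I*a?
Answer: -306/185 - 20*I*sqrt(3)/9 ≈ -1.6541 - 3.849*I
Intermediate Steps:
-120/N(sqrt(-9 - 3), -9) - 306/((-5*(-37))) = -120*(-1/(9*sqrt(-9 - 3))) - 306/((-5*(-37))) = -120*I*sqrt(3)/54 - 306/185 = -20*I*sqrt(3)/9 - 306/185 = -306/185 - 20*I*sqrt(3)/9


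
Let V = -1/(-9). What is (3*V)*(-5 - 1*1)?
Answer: -2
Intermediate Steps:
V = 1/9 (V = -1*(-1/9) = 1/9 ≈ 0.11111)
(3*V)*(-5 - 1*1) = (3*(1/9))*(-5 - 1*1) = (-5 - 1)/3 = (1/3)*(-6) = -2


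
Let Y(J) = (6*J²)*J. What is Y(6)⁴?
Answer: 2821109907456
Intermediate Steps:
Y(J) = 6*J³
Y(6)⁴ = (6*6³)⁴ = (6*216)⁴ = 1296⁴ = 2821109907456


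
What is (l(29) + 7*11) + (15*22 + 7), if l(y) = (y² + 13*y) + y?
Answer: 1661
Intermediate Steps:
l(y) = y² + 14*y
(l(29) + 7*11) + (15*22 + 7) = (29*(14 + 29) + 7*11) + (15*22 + 7) = (29*43 + 77) + (330 + 7) = (1247 + 77) + 337 = 1324 + 337 = 1661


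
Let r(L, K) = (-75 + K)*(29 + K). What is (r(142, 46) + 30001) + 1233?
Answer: 29059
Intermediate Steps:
(r(142, 46) + 30001) + 1233 = ((-2175 + 46**2 - 46*46) + 30001) + 1233 = ((-2175 + 2116 - 2116) + 30001) + 1233 = (-2175 + 30001) + 1233 = 27826 + 1233 = 29059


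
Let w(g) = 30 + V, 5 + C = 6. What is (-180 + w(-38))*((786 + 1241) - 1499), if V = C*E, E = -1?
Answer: -79728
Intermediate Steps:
C = 1 (C = -5 + 6 = 1)
V = -1 (V = 1*(-1) = -1)
w(g) = 29 (w(g) = 30 - 1 = 29)
(-180 + w(-38))*((786 + 1241) - 1499) = (-180 + 29)*((786 + 1241) - 1499) = -151*(2027 - 1499) = -151*528 = -79728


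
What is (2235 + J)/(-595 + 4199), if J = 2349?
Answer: 1146/901 ≈ 1.2719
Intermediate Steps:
(2235 + J)/(-595 + 4199) = (2235 + 2349)/(-595 + 4199) = 4584/3604 = 4584*(1/3604) = 1146/901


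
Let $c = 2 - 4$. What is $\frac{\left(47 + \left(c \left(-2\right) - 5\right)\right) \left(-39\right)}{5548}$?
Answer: $- \frac{897}{2774} \approx -0.32336$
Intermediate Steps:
$c = -2$ ($c = 2 - 4 = -2$)
$\frac{\left(47 + \left(c \left(-2\right) - 5\right)\right) \left(-39\right)}{5548} = \frac{\left(47 - 1\right) \left(-39\right)}{5548} = \left(47 + \left(4 - 5\right)\right) \left(-39\right) \frac{1}{5548} = \left(47 - 1\right) \left(-39\right) \frac{1}{5548} = 46 \left(-39\right) \frac{1}{5548} = \left(-1794\right) \frac{1}{5548} = - \frac{897}{2774}$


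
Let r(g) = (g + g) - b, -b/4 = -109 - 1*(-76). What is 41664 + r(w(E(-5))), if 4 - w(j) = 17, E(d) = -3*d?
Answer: 41506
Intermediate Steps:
b = 132 (b = -4*(-109 - 1*(-76)) = -4*(-109 + 76) = -4*(-33) = 132)
w(j) = -13 (w(j) = 4 - 1*17 = 4 - 17 = -13)
r(g) = -132 + 2*g (r(g) = (g + g) - 1*132 = 2*g - 132 = -132 + 2*g)
41664 + r(w(E(-5))) = 41664 + (-132 + 2*(-13)) = 41664 + (-132 - 26) = 41664 - 158 = 41506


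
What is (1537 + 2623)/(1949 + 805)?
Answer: 2080/1377 ≈ 1.5105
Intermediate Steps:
(1537 + 2623)/(1949 + 805) = 4160/2754 = 4160*(1/2754) = 2080/1377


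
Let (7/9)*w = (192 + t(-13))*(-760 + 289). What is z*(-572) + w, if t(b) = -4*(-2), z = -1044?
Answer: 3332376/7 ≈ 4.7605e+5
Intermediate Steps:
t(b) = 8
w = -847800/7 (w = 9*((192 + 8)*(-760 + 289))/7 = 9*(200*(-471))/7 = (9/7)*(-94200) = -847800/7 ≈ -1.2111e+5)
z*(-572) + w = -1044*(-572) - 847800/7 = 597168 - 847800/7 = 3332376/7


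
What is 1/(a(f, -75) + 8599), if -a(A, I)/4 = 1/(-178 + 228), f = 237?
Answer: 25/214973 ≈ 0.00011629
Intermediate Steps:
a(A, I) = -2/25 (a(A, I) = -4/(-178 + 228) = -4/50 = -4*1/50 = -2/25)
1/(a(f, -75) + 8599) = 1/(-2/25 + 8599) = 1/(214973/25) = 25/214973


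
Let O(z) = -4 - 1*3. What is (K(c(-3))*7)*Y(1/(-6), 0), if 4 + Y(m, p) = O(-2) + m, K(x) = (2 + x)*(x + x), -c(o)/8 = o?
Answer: -97552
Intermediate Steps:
c(o) = -8*o
O(z) = -7 (O(z) = -4 - 3 = -7)
K(x) = 2*x*(2 + x) (K(x) = (2 + x)*(2*x) = 2*x*(2 + x))
Y(m, p) = -11 + m (Y(m, p) = -4 + (-7 + m) = -11 + m)
(K(c(-3))*7)*Y(1/(-6), 0) = ((2*(-8*(-3))*(2 - 8*(-3)))*7)*(-11 + 1/(-6)) = ((2*24*(2 + 24))*7)*(-11 - ⅙) = ((2*24*26)*7)*(-67/6) = (1248*7)*(-67/6) = 8736*(-67/6) = -97552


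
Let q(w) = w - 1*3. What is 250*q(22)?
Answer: 4750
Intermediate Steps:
q(w) = -3 + w (q(w) = w - 3 = -3 + w)
250*q(22) = 250*(-3 + 22) = 250*19 = 4750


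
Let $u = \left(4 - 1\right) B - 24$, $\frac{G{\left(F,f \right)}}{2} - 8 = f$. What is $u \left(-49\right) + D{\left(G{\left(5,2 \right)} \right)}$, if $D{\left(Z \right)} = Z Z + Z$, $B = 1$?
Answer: $1449$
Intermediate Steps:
$G{\left(F,f \right)} = 16 + 2 f$
$D{\left(Z \right)} = Z + Z^{2}$ ($D{\left(Z \right)} = Z^{2} + Z = Z + Z^{2}$)
$u = -21$ ($u = \left(4 - 1\right) 1 - 24 = 3 \cdot 1 - 24 = 3 - 24 = -21$)
$u \left(-49\right) + D{\left(G{\left(5,2 \right)} \right)} = \left(-21\right) \left(-49\right) + \left(16 + 2 \cdot 2\right) \left(1 + \left(16 + 2 \cdot 2\right)\right) = 1029 + \left(16 + 4\right) \left(1 + \left(16 + 4\right)\right) = 1029 + 20 \left(1 + 20\right) = 1029 + 20 \cdot 21 = 1029 + 420 = 1449$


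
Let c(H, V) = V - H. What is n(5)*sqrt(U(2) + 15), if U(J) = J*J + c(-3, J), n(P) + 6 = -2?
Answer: -16*sqrt(6) ≈ -39.192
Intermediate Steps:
n(P) = -8 (n(P) = -6 - 2 = -8)
U(J) = 3 + J + J**2 (U(J) = J*J + (J - 1*(-3)) = J**2 + (J + 3) = J**2 + (3 + J) = 3 + J + J**2)
n(5)*sqrt(U(2) + 15) = -8*sqrt((3 + 2 + 2**2) + 15) = -8*sqrt((3 + 2 + 4) + 15) = -8*sqrt(9 + 15) = -16*sqrt(6)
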